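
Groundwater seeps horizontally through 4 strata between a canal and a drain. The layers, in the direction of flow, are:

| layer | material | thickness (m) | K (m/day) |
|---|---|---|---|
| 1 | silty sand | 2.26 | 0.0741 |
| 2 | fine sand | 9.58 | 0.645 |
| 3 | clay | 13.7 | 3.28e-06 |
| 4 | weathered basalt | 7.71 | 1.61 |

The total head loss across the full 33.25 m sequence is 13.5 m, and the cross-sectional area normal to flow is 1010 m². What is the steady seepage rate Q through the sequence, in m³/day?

Flow is perpendicular to layering, so the layers act in series and the equivalent K is the thickness-weighted harmonic mean.
Total thickness L = 2.26 + 9.58 + 13.7 + 7.71 = 33.25 m.
Σ(b_i/K_i) = 2.26/0.0741 + 9.58/0.645 + 13.7/3.28e-06 + 7.71/1.61 = 4.177e+06 d.
K_eq = L / Σ(b_i/K_i) = 33.25 / 4.177e+06 = 7.960e-06 m/day.
Q = K_eq · A · (Δh/L) = 7.960e-06 × 1010 × (13.5/33.25) = 0.003264 m³/day.

0.00326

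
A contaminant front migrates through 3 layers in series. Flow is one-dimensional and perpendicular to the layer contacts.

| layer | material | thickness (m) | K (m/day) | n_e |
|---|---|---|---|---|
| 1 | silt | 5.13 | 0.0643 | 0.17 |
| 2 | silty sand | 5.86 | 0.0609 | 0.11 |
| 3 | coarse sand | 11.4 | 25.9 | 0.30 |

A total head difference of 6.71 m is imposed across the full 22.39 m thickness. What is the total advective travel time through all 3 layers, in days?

With flow normal to the layers, continuity requires the same specific discharge q through every layer.
Σ(b_i/K_i) = 5.13/0.0643 + 5.86/0.0609 + 11.4/25.9 = 176.4 d.
q = Δh / Σ(b_i/K_i) = 6.71 / 176.4 = 0.03803 m/day.
In each layer the seepage velocity is v_i = q/n_i, so the layer transit time is t_i = b_i·n_i / q:
  layer 1 (silt): t_1 = 5.13 × 0.17 / 0.03803 = 22.93 d
  layer 2 (silty sand): t_2 = 5.86 × 0.11 / 0.03803 = 16.95 d
  layer 3 (coarse sand): t_3 = 11.4 × 0.30 / 0.03803 = 89.93 d
Total t = Σ t_i = 129.8 days.

130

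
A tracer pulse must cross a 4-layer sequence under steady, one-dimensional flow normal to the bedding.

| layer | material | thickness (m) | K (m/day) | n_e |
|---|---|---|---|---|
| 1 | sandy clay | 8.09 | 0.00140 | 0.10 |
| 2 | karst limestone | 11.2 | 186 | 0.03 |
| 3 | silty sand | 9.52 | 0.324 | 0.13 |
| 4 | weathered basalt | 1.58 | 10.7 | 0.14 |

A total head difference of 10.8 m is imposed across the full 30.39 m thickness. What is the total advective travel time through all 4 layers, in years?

With flow normal to the layers, continuity requires the same specific discharge q through every layer.
Σ(b_i/K_i) = 8.09/0.00140 + 11.2/186 + 9.52/0.324 + 1.58/10.7 = 5808 d.
q = Δh / Σ(b_i/K_i) = 10.8 / 5808 = 0.001859 m/day.
In each layer the seepage velocity is v_i = q/n_i, so the layer transit time is t_i = b_i·n_i / q:
  layer 1 (sandy clay): t_1 = 8.09 × 0.10 / 0.001859 = 435.1 d
  layer 2 (karst limestone): t_2 = 11.2 × 0.03 / 0.001859 = 180.7 d
  layer 3 (silty sand): t_3 = 9.52 × 0.13 / 0.001859 = 665.6 d
  layer 4 (weathered basalt): t_4 = 1.58 × 0.14 / 0.001859 = 119.0 d
Total t = Σ t_i = 1400 days = 3.834 years.

3.83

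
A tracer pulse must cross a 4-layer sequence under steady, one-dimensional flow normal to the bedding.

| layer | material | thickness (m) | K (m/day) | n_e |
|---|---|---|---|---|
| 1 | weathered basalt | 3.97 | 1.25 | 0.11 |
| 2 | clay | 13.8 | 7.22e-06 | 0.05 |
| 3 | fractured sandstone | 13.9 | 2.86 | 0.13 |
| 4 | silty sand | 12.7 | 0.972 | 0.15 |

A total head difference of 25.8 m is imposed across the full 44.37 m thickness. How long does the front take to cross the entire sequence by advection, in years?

With flow normal to the layers, continuity requires the same specific discharge q through every layer.
Σ(b_i/K_i) = 3.97/1.25 + 13.8/7.22e-06 + 13.9/2.86 + 12.7/0.972 = 1.911e+06 d.
q = Δh / Σ(b_i/K_i) = 25.8 / 1.911e+06 = 1.350e-05 m/day.
In each layer the seepage velocity is v_i = q/n_i, so the layer transit time is t_i = b_i·n_i / q:
  layer 1 (weathered basalt): t_1 = 3.97 × 0.11 / 1.350e-05 = 32353 d
  layer 2 (clay): t_2 = 13.8 × 0.05 / 1.350e-05 = 51118 d
  layer 3 (fractured sandstone): t_3 = 13.9 × 0.13 / 1.350e-05 = 1.339e+05 d
  layer 4 (silty sand): t_4 = 12.7 × 0.15 / 1.350e-05 = 1.411e+05 d
Total t = Σ t_i = 3.585e+05 days = 981.4 years.

981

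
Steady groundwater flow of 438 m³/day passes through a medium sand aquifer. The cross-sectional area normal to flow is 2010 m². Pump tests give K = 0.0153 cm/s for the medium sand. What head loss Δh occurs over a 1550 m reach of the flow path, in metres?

25.6

Convert K: 0.0153 cm/s × 864 = 13.22 m/day.
From Q = K·A·i, i = Q / (K·A) = 438 / (13.22 × 2010) = 0.01648.
Head loss Δh = i · L = 0.01648 × 1550 = 25.55 m.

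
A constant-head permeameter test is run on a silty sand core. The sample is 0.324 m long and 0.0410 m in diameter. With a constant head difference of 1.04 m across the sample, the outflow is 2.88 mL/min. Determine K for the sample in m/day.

Cross-sectional area A = π·(d/2)² = π × (0.0410/2)² = 0.001320 m².
Convert discharge: 2.88 mL/min = 4.800e-08 m³/s.
Darcy's law rearranged: K = Q·L / (A·Δh) = 4.800e-08 × 0.324 / (0.001320 × 1.04) = 1.133e-05 m/s = 0.9786 m/day.

0.979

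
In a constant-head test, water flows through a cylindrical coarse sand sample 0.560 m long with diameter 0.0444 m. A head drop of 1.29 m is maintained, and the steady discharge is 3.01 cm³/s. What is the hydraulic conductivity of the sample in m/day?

72.9

Cross-sectional area A = π·(d/2)² = π × (0.0444/2)² = 0.001548 m².
Convert discharge: 3.01 cm³/s = 3.010e-06 m³/s.
Darcy's law rearranged: K = Q·L / (A·Δh) = 3.010e-06 × 0.560 / (0.001548 × 1.29) = 0.0008439 m/s = 72.92 m/day.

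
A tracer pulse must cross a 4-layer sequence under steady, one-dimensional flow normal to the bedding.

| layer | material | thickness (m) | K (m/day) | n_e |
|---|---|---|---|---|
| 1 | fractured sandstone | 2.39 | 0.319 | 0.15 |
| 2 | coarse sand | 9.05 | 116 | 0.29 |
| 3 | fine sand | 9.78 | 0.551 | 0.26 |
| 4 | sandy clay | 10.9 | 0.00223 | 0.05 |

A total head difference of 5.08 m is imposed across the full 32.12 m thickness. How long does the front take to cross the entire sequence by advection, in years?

16.1

With flow normal to the layers, continuity requires the same specific discharge q through every layer.
Σ(b_i/K_i) = 2.39/0.319 + 9.05/116 + 9.78/0.551 + 10.9/0.00223 = 4913 d.
q = Δh / Σ(b_i/K_i) = 5.08 / 4913 = 0.001034 m/day.
In each layer the seepage velocity is v_i = q/n_i, so the layer transit time is t_i = b_i·n_i / q:
  layer 1 (fractured sandstone): t_1 = 2.39 × 0.15 / 0.001034 = 346.7 d
  layer 2 (coarse sand): t_2 = 9.05 × 0.29 / 0.001034 = 2538 d
  layer 3 (fine sand): t_3 = 9.78 × 0.26 / 0.001034 = 2459 d
  layer 4 (sandy clay): t_4 = 10.9 × 0.05 / 0.001034 = 527.1 d
Total t = Σ t_i = 5871 days = 16.08 years.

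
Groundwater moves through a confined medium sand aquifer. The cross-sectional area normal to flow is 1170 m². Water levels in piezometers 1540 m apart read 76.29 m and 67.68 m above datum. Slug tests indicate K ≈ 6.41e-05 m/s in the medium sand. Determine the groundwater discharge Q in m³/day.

36.2

Convert K: 6.41e-05 m/s × 86400 = 5.538 m/day.
Hydraulic gradient i = (76.29 − 67.68) / 1540 = 8.61 / 1540 = 0.005591.
Darcy's law: Q = K · A · i = 5.538 × 1170 × 0.005591 = 36.23 m³/day.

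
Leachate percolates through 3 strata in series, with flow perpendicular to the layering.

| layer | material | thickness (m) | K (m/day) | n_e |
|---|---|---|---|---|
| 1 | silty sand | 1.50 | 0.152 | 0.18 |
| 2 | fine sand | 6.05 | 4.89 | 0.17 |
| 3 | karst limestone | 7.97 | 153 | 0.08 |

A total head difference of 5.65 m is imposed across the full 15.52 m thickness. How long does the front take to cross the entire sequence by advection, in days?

With flow normal to the layers, continuity requires the same specific discharge q through every layer.
Σ(b_i/K_i) = 1.50/0.152 + 6.05/4.89 + 7.97/153 = 11.16 d.
q = Δh / Σ(b_i/K_i) = 5.65 / 11.16 = 0.5064 m/day.
In each layer the seepage velocity is v_i = q/n_i, so the layer transit time is t_i = b_i·n_i / q:
  layer 1 (silty sand): t_1 = 1.50 × 0.18 / 0.5064 = 0.5332 d
  layer 2 (fine sand): t_2 = 6.05 × 0.17 / 0.5064 = 2.031 d
  layer 3 (karst limestone): t_3 = 7.97 × 0.08 / 0.5064 = 1.259 d
Total t = Σ t_i = 3.823 days.

3.82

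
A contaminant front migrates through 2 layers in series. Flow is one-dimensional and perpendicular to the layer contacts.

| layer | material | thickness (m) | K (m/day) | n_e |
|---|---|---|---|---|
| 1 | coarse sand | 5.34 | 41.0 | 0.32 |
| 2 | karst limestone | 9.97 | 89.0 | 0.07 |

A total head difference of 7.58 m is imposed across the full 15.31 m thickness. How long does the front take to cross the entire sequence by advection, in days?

With flow normal to the layers, continuity requires the same specific discharge q through every layer.
Σ(b_i/K_i) = 5.34/41.0 + 9.97/89.0 = 0.2423 d.
q = Δh / Σ(b_i/K_i) = 7.58 / 0.2423 = 31.29 m/day.
In each layer the seepage velocity is v_i = q/n_i, so the layer transit time is t_i = b_i·n_i / q:
  layer 1 (coarse sand): t_1 = 5.34 × 0.32 / 31.29 = 0.05462 d
  layer 2 (karst limestone): t_2 = 9.97 × 0.07 / 31.29 = 0.02231 d
Total t = Σ t_i = 0.07692 days.

0.0769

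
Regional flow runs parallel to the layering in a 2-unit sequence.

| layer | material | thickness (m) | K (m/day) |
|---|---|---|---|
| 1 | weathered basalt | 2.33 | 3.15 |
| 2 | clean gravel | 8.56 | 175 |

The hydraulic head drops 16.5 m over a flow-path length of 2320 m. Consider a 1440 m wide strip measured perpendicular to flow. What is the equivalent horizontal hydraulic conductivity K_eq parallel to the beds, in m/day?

Flow is parallel to layering, so each bed carries its own Darcy discharge and the transmissivities add.
Σ(K_i·b_i) = 3.15×2.33 + 175×8.56 = 1505 m²/day.
Total thickness b = 10.89 m, so K_eq = Σ(K_i·b_i)/b = 138.2 m/day.

138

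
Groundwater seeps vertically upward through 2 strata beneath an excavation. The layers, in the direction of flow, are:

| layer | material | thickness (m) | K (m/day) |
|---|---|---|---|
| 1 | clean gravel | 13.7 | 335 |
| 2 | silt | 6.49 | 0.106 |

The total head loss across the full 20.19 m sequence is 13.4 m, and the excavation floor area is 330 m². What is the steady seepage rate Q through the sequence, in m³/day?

72.2

Flow is perpendicular to layering, so the layers act in series and the equivalent K is the thickness-weighted harmonic mean.
Total thickness L = 13.7 + 6.49 = 20.19 m.
Σ(b_i/K_i) = 13.7/335 + 6.49/0.106 = 61.27 d.
K_eq = L / Σ(b_i/K_i) = 20.19 / 61.27 = 0.3295 m/day.
Q = K_eq · A · (Δh/L) = 0.3295 × 330 × (13.4/20.19) = 72.18 m³/day.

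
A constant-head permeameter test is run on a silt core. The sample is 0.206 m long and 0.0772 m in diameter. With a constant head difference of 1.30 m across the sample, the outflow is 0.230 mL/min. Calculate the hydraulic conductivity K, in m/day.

Cross-sectional area A = π·(d/2)² = π × (0.0772/2)² = 0.004681 m².
Convert discharge: 0.230 mL/min = 3.833e-09 m³/s.
Darcy's law rearranged: K = Q·L / (A·Δh) = 3.833e-09 × 0.206 / (0.004681 × 1.30) = 1.298e-07 m/s = 0.01121 m/day.

0.0112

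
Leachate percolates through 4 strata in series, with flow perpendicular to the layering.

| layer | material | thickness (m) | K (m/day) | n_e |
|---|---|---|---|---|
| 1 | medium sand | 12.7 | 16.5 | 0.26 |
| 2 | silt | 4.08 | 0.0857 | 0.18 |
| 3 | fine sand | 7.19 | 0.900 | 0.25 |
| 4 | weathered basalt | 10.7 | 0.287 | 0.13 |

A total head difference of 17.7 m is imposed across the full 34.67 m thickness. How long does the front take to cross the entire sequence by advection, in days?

38.2

With flow normal to the layers, continuity requires the same specific discharge q through every layer.
Σ(b_i/K_i) = 12.7/16.5 + 4.08/0.0857 + 7.19/0.900 + 10.7/0.287 = 93.65 d.
q = Δh / Σ(b_i/K_i) = 17.7 / 93.65 = 0.1890 m/day.
In each layer the seepage velocity is v_i = q/n_i, so the layer transit time is t_i = b_i·n_i / q:
  layer 1 (medium sand): t_1 = 12.7 × 0.26 / 0.1890 = 17.47 d
  layer 2 (silt): t_2 = 4.08 × 0.18 / 0.1890 = 3.886 d
  layer 3 (fine sand): t_3 = 7.19 × 0.25 / 0.1890 = 9.510 d
  layer 4 (weathered basalt): t_4 = 10.7 × 0.13 / 0.1890 = 7.360 d
Total t = Σ t_i = 38.23 days.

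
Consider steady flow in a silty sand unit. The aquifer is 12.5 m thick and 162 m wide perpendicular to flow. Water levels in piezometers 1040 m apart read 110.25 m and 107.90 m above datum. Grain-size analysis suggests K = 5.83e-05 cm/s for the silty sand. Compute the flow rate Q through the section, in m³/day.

Convert K: 5.83e-05 cm/s × 864 = 0.05037 m/day.
Cross-sectional area A = 162 × 12.5 = 2025 m².
Hydraulic gradient i = (110.25 − 107.90) / 1040 = 2.35 / 1040 = 0.002260.
Darcy's law: Q = K · A · i = 0.05037 × 2025 × 0.002260 = 0.2305 m³/day.

0.230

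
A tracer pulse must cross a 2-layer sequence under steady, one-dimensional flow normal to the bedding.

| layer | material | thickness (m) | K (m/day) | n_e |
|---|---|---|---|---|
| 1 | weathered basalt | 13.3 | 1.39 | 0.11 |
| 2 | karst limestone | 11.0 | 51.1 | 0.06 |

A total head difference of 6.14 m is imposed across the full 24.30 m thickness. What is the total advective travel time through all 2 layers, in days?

With flow normal to the layers, continuity requires the same specific discharge q through every layer.
Σ(b_i/K_i) = 13.3/1.39 + 11.0/51.1 = 9.784 d.
q = Δh / Σ(b_i/K_i) = 6.14 / 9.784 = 0.6276 m/day.
In each layer the seepage velocity is v_i = q/n_i, so the layer transit time is t_i = b_i·n_i / q:
  layer 1 (weathered basalt): t_1 = 13.3 × 0.11 / 0.6276 = 2.331 d
  layer 2 (karst limestone): t_2 = 11.0 × 0.06 / 0.6276 = 1.052 d
Total t = Σ t_i = 3.383 days.

3.38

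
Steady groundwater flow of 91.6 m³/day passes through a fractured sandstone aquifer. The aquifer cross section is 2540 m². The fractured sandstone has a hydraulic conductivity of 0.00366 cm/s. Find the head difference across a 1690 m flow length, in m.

Convert K: 0.00366 cm/s × 864 = 3.162 m/day.
From Q = K·A·i, i = Q / (K·A) = 91.6 / (3.162 × 2540) = 0.01140.
Head loss Δh = i · L = 0.01140 × 1690 = 19.27 m.

19.3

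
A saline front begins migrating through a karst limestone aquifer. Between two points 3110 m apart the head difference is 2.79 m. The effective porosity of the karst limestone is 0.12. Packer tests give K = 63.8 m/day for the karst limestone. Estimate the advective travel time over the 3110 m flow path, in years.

Hydraulic gradient i = Δh / L = 2.79 / 3110 = 0.0008971.
Darcy flux q = K · i = 63.80 × 0.0008971 = 0.05724 m/day.
Seepage velocity v = q / n_e = 0.05724 / 0.12 = 0.4770 m/day.
Travel time t = L / v = 3110 / 0.4770 = 6520 days = 17.85 years.

17.9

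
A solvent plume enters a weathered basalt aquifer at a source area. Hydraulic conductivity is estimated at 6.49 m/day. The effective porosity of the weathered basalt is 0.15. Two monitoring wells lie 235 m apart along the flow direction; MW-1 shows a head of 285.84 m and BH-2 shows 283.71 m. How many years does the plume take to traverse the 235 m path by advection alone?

Hydraulic gradient i = (285.84 − 283.71) / 235 = 2.13 / 235 = 0.009064.
Darcy flux q = K · i = 6.490 × 0.009064 = 0.05882 m/day.
Seepage velocity v = q / n_e = 0.05882 / 0.15 = 0.3922 m/day.
Travel time t = L / v = 235 / 0.3922 = 599.2 days = 1.641 years.

1.64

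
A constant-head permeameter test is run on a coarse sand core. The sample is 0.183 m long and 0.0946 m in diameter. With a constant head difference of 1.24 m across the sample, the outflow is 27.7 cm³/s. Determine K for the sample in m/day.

50.3

Cross-sectional area A = π·(d/2)² = π × (0.0946/2)² = 0.007029 m².
Convert discharge: 27.7 cm³/s = 2.770e-05 m³/s.
Darcy's law rearranged: K = Q·L / (A·Δh) = 2.770e-05 × 0.183 / (0.007029 × 1.24) = 0.0005816 m/s = 50.25 m/day.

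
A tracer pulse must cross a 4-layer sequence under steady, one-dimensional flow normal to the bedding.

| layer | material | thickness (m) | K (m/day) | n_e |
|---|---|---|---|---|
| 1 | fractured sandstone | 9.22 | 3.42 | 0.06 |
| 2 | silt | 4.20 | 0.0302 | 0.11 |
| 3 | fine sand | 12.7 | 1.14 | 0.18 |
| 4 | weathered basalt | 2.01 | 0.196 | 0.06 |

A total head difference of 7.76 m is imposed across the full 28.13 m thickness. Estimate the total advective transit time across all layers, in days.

71.9

With flow normal to the layers, continuity requires the same specific discharge q through every layer.
Σ(b_i/K_i) = 9.22/3.42 + 4.20/0.0302 + 12.7/1.14 + 2.01/0.196 = 163.2 d.
q = Δh / Σ(b_i/K_i) = 7.76 / 163.2 = 0.04756 m/day.
In each layer the seepage velocity is v_i = q/n_i, so the layer transit time is t_i = b_i·n_i / q:
  layer 1 (fractured sandstone): t_1 = 9.22 × 0.06 / 0.04756 = 11.63 d
  layer 2 (silt): t_2 = 4.20 × 0.11 / 0.04756 = 9.714 d
  layer 3 (fine sand): t_3 = 12.7 × 0.18 / 0.04756 = 48.07 d
  layer 4 (weathered basalt): t_4 = 2.01 × 0.06 / 0.04756 = 2.536 d
Total t = Σ t_i = 71.95 days.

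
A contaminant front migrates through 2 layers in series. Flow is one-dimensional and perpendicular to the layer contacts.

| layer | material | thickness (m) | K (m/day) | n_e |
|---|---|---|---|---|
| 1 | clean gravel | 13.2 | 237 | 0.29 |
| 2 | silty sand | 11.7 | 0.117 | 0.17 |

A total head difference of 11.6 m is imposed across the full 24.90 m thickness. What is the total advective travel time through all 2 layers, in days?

50.2

With flow normal to the layers, continuity requires the same specific discharge q through every layer.
Σ(b_i/K_i) = 13.2/237 + 11.7/0.117 = 100.1 d.
q = Δh / Σ(b_i/K_i) = 11.6 / 100.1 = 0.1159 m/day.
In each layer the seepage velocity is v_i = q/n_i, so the layer transit time is t_i = b_i·n_i / q:
  layer 1 (clean gravel): t_1 = 13.2 × 0.29 / 0.1159 = 33.02 d
  layer 2 (silty sand): t_2 = 11.7 × 0.17 / 0.1159 = 17.16 d
Total t = Σ t_i = 50.17 days.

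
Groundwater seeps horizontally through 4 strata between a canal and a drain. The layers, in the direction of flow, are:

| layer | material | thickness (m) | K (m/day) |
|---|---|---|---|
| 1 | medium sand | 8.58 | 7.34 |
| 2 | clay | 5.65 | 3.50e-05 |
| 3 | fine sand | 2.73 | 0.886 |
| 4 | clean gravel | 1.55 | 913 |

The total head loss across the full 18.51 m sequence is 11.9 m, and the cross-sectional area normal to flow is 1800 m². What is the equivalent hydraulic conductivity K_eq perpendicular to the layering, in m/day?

Flow is perpendicular to layering, so the layers act in series and the equivalent K is the thickness-weighted harmonic mean.
Total thickness L = 8.58 + 5.65 + 2.73 + 1.55 = 18.51 m.
Σ(b_i/K_i) = 8.58/7.34 + 5.65/3.50e-05 + 2.73/0.886 + 1.55/913 = 1.614e+05 d.
K_eq = L / Σ(b_i/K_i) = 18.51 / 1.614e+05 = 0.0001147 m/day.

0.000115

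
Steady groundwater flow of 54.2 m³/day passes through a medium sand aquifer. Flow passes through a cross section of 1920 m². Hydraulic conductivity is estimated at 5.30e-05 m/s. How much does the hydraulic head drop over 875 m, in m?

Convert K: 5.30e-05 m/s × 86400 = 4.579 m/day.
From Q = K·A·i, i = Q / (K·A) = 54.2 / (4.579 × 1920) = 0.006165.
Head loss Δh = i · L = 0.006165 × 875 = 5.394 m.

5.39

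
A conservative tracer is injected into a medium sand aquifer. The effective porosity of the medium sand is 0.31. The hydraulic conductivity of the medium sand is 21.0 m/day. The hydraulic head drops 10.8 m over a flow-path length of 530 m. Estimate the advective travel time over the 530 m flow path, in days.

384

Hydraulic gradient i = Δh / L = 10.8 / 530 = 0.02038.
Darcy flux q = K · i = 21.00 × 0.02038 = 0.4279 m/day.
Seepage velocity v = q / n_e = 0.4279 / 0.31 = 1.380 m/day.
Travel time t = L / v = 530 / 1.380 = 383.9 days.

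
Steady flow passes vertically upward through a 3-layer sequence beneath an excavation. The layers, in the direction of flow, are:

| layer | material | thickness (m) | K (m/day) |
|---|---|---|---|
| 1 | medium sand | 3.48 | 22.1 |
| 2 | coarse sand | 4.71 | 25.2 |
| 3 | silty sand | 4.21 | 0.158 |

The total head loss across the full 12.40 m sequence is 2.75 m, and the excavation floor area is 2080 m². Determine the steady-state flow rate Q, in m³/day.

212

Flow is perpendicular to layering, so the layers act in series and the equivalent K is the thickness-weighted harmonic mean.
Total thickness L = 3.48 + 4.71 + 4.21 = 12.40 m.
Σ(b_i/K_i) = 3.48/22.1 + 4.71/25.2 + 4.21/0.158 = 26.99 d.
K_eq = L / Σ(b_i/K_i) = 12.40 / 26.99 = 0.4594 m/day.
Q = K_eq · A · (Δh/L) = 0.4594 × 2080 × (2.75/12.40) = 211.9 m³/day.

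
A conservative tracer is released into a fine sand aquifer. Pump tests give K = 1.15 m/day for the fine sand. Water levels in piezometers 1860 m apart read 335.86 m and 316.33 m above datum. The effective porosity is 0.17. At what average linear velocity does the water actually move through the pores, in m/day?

Hydraulic gradient i = (335.86 − 316.33) / 1860 = 19.53 / 1860 = 0.01050.
Darcy flux q = K · i = 1.150 × 0.01050 = 0.01208 m/day.
Seepage velocity v = q / n_e = 0.01208 / 0.17 = 0.07103 m/day.

0.0710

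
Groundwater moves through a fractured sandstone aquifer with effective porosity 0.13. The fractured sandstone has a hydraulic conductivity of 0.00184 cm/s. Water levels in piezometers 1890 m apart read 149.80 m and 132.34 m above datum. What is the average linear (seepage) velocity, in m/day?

Convert K: 0.00184 cm/s × 864 = 1.590 m/day.
Hydraulic gradient i = (149.80 − 132.34) / 1890 = 17.46 / 1890 = 0.009238.
Darcy flux q = K · i = 1.590 × 0.009238 = 0.01469 m/day.
Seepage velocity v = q / n_e = 0.01469 / 0.13 = 0.1130 m/day.

0.113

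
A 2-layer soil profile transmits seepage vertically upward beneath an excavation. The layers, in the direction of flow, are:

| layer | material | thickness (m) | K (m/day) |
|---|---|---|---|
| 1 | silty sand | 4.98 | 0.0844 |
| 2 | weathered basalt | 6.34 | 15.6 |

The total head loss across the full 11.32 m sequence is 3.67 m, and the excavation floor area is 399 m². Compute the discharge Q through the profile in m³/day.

Flow is perpendicular to layering, so the layers act in series and the equivalent K is the thickness-weighted harmonic mean.
Total thickness L = 4.98 + 6.34 = 11.32 m.
Σ(b_i/K_i) = 4.98/0.0844 + 6.34/15.6 = 59.41 d.
K_eq = L / Σ(b_i/K_i) = 11.32 / 59.41 = 0.1905 m/day.
Q = K_eq · A · (Δh/L) = 0.1905 × 399 × (3.67/11.32) = 24.65 m³/day.

24.6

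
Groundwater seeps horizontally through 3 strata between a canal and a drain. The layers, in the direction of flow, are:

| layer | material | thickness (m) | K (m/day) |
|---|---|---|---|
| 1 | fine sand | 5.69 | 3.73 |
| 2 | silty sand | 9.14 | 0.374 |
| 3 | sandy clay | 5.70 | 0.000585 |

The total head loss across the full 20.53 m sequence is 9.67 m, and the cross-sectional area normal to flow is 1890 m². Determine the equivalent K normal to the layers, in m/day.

Flow is perpendicular to layering, so the layers act in series and the equivalent K is the thickness-weighted harmonic mean.
Total thickness L = 5.69 + 9.14 + 5.70 = 20.53 m.
Σ(b_i/K_i) = 5.69/3.73 + 9.14/0.374 + 5.70/0.000585 = 9770 d.
K_eq = L / Σ(b_i/K_i) = 20.53 / 9770 = 0.002101 m/day.

0.00210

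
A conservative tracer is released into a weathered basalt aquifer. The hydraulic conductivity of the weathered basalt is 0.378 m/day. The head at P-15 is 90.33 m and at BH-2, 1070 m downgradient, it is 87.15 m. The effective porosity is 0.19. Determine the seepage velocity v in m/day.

0.00591

Hydraulic gradient i = (90.33 − 87.15) / 1070 = 3.18 / 1070 = 0.002972.
Darcy flux q = K · i = 0.3780 × 0.002972 = 0.001123 m/day.
Seepage velocity v = q / n_e = 0.001123 / 0.19 = 0.005913 m/day.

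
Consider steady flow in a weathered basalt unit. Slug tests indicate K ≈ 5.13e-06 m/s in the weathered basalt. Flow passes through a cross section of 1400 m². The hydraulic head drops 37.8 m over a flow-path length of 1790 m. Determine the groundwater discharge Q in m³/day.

Convert K: 5.13e-06 m/s × 86400 = 0.4432 m/day.
Hydraulic gradient i = Δh / L = 37.8 / 1790 = 0.02112.
Darcy's law: Q = K · A · i = 0.4432 × 1400 × 0.02112 = 13.10 m³/day.

13.1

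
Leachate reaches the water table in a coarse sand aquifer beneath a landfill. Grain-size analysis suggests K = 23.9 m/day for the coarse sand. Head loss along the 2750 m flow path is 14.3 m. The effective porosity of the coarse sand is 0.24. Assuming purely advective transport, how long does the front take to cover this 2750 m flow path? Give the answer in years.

14.5

Hydraulic gradient i = Δh / L = 14.3 / 2750 = 0.005200.
Darcy flux q = K · i = 23.90 × 0.005200 = 0.1243 m/day.
Seepage velocity v = q / n_e = 0.1243 / 0.24 = 0.5178 m/day.
Travel time t = L / v = 2750 / 0.5178 = 5311 days = 14.54 years.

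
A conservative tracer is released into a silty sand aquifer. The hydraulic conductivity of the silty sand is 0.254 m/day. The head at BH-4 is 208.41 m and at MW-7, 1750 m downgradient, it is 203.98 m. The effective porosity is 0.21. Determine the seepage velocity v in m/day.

Hydraulic gradient i = (208.41 − 203.98) / 1750 = 4.43 / 1750 = 0.002531.
Darcy flux q = K · i = 0.2540 × 0.002531 = 0.0006430 m/day.
Seepage velocity v = q / n_e = 0.0006430 / 0.21 = 0.003062 m/day.

0.00306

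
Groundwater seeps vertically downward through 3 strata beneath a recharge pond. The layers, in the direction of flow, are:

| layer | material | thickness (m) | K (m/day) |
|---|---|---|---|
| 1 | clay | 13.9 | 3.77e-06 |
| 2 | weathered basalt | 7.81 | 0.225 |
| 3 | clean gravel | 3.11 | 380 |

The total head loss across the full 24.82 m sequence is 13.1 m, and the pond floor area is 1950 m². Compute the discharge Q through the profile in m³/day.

Flow is perpendicular to layering, so the layers act in series and the equivalent K is the thickness-weighted harmonic mean.
Total thickness L = 13.9 + 7.81 + 3.11 = 24.82 m.
Σ(b_i/K_i) = 13.9/3.77e-06 + 7.81/0.225 + 3.11/380 = 3.687e+06 d.
K_eq = L / Σ(b_i/K_i) = 24.82 / 3.687e+06 = 6.732e-06 m/day.
Q = K_eq · A · (Δh/L) = 6.732e-06 × 1950 × (13.1/24.82) = 0.006928 m³/day.

0.00693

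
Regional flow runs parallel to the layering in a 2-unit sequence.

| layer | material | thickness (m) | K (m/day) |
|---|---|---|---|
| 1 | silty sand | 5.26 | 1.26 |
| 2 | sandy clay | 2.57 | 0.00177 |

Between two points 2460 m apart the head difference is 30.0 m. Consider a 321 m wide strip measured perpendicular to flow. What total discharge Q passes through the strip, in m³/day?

26.0

Flow is parallel to layering, so each bed carries its own Darcy discharge and the transmissivities add.
Σ(K_i·b_i) = 1.26×5.26 + 0.00177×2.57 = 6.632 m²/day.
Hydraulic gradient i = Δh / L = 30.0 / 2460 = 0.01220.
Q = Σ(K_i·b_i) · W · i = 6.632 × 321 × 0.01220 = 25.96 m³/day.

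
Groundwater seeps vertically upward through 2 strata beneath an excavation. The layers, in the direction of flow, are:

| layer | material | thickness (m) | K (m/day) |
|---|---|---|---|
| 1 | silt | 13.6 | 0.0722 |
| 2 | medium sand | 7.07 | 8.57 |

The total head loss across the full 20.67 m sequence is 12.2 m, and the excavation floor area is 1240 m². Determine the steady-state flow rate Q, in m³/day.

80.0

Flow is perpendicular to layering, so the layers act in series and the equivalent K is the thickness-weighted harmonic mean.
Total thickness L = 13.6 + 7.07 = 20.67 m.
Σ(b_i/K_i) = 13.6/0.0722 + 7.07/8.57 = 189.2 d.
K_eq = L / Σ(b_i/K_i) = 20.67 / 189.2 = 0.1093 m/day.
Q = K_eq · A · (Δh/L) = 0.1093 × 1240 × (12.2/20.67) = 79.96 m³/day.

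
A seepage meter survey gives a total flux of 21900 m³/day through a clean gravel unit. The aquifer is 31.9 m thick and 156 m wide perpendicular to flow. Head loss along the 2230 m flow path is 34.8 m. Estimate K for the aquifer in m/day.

282

Cross-sectional area A = 156 × 31.9 = 4976 m².
Hydraulic gradient i = Δh / L = 34.8 / 2230 = 0.01561.
From Q = K·A·i, K = Q / (A·i) = 21900 / (4976 × 0.01561) = 282.0 m/day.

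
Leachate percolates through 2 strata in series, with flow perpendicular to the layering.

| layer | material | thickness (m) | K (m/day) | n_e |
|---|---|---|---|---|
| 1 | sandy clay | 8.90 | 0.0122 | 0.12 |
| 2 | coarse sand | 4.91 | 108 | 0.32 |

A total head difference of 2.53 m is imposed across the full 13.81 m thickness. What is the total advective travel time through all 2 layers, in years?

With flow normal to the layers, continuity requires the same specific discharge q through every layer.
Σ(b_i/K_i) = 8.90/0.0122 + 4.91/108 = 729.6 d.
q = Δh / Σ(b_i/K_i) = 2.53 / 729.6 = 0.003468 m/day.
In each layer the seepage velocity is v_i = q/n_i, so the layer transit time is t_i = b_i·n_i / q:
  layer 1 (sandy clay): t_1 = 8.90 × 0.12 / 0.003468 = 308.0 d
  layer 2 (coarse sand): t_2 = 4.91 × 0.32 / 0.003468 = 453.1 d
Total t = Σ t_i = 761.0 days = 2.084 years.

2.08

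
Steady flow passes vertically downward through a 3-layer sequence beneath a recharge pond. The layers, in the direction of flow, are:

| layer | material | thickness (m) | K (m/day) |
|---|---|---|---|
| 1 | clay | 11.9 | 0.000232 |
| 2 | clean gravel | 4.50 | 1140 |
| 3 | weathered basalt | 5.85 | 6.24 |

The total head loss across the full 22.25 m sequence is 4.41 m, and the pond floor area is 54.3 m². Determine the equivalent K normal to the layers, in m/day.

Flow is perpendicular to layering, so the layers act in series and the equivalent K is the thickness-weighted harmonic mean.
Total thickness L = 11.9 + 4.50 + 5.85 = 22.25 m.
Σ(b_i/K_i) = 11.9/0.000232 + 4.50/1140 + 5.85/6.24 = 51294 d.
K_eq = L / Σ(b_i/K_i) = 22.25 / 51294 = 0.0004338 m/day.

0.000434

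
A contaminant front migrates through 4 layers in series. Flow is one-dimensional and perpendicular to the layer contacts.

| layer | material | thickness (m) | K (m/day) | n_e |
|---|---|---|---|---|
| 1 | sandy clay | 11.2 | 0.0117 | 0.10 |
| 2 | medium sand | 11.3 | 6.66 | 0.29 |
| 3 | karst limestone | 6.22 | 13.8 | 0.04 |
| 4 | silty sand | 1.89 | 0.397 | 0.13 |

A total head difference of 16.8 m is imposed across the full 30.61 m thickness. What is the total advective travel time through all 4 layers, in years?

With flow normal to the layers, continuity requires the same specific discharge q through every layer.
Σ(b_i/K_i) = 11.2/0.0117 + 11.3/6.66 + 6.22/13.8 + 1.89/0.397 = 964.2 d.
q = Δh / Σ(b_i/K_i) = 16.8 / 964.2 = 0.01742 m/day.
In each layer the seepage velocity is v_i = q/n_i, so the layer transit time is t_i = b_i·n_i / q:
  layer 1 (sandy clay): t_1 = 11.2 × 0.10 / 0.01742 = 64.28 d
  layer 2 (medium sand): t_2 = 11.3 × 0.29 / 0.01742 = 188.1 d
  layer 3 (karst limestone): t_3 = 6.22 × 0.04 / 0.01742 = 14.28 d
  layer 4 (silty sand): t_4 = 1.89 × 0.13 / 0.01742 = 14.10 d
Total t = Σ t_i = 280.7 days = 0.7686 years.

0.769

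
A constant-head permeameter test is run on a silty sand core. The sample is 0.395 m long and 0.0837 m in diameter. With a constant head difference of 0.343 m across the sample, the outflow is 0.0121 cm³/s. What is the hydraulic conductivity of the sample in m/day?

0.219

Cross-sectional area A = π·(d/2)² = π × (0.0837/2)² = 0.005502 m².
Convert discharge: 0.0121 cm³/s = 1.210e-08 m³/s.
Darcy's law rearranged: K = Q·L / (A·Δh) = 1.210e-08 × 0.395 / (0.005502 × 0.343) = 2.532e-06 m/s = 0.2188 m/day.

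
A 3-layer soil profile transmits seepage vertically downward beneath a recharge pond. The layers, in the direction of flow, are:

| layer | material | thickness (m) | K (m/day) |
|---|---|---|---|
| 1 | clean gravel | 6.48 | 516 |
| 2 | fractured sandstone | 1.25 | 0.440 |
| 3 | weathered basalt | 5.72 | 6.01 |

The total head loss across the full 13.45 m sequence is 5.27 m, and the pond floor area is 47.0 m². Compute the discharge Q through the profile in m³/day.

Flow is perpendicular to layering, so the layers act in series and the equivalent K is the thickness-weighted harmonic mean.
Total thickness L = 6.48 + 1.25 + 5.72 = 13.45 m.
Σ(b_i/K_i) = 6.48/516 + 1.25/0.440 + 5.72/6.01 = 3.805 d.
K_eq = L / Σ(b_i/K_i) = 13.45 / 3.805 = 3.535 m/day.
Q = K_eq · A · (Δh/L) = 3.535 × 47.0 × (5.27/13.45) = 65.09 m³/day.

65.1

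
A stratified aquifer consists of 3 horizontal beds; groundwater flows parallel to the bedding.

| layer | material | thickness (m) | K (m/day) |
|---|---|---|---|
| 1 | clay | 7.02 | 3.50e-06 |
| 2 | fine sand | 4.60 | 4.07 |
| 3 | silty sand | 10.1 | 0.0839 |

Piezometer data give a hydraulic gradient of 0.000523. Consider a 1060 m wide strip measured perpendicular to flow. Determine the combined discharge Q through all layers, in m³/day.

10.8

Flow is parallel to layering, so each bed carries its own Darcy discharge and the transmissivities add.
Σ(K_i·b_i) = 3.50e-06×7.02 + 4.07×4.60 + 0.0839×10.1 = 19.57 m²/day.
Hydraulic gradient i = 0.000523.
Q = Σ(K_i·b_i) · W · i = 19.57 × 1060 × 0.0005230 = 10.85 m³/day.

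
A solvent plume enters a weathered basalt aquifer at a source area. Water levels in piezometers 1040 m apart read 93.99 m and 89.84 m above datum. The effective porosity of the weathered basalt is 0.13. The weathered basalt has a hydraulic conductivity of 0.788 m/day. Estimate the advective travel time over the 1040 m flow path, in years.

Hydraulic gradient i = (93.99 − 89.84) / 1040 = 4.15 / 1040 = 0.003990.
Darcy flux q = K · i = 0.7880 × 0.003990 = 0.003144 m/day.
Seepage velocity v = q / n_e = 0.003144 / 0.13 = 0.02419 m/day.
Travel time t = L / v = 1040 / 0.02419 = 42997 days = 117.7 years.

118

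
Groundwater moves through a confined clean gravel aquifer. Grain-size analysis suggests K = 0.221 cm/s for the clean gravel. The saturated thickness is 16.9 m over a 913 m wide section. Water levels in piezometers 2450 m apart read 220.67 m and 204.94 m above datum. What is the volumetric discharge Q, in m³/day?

Convert K: 0.221 cm/s × 864 = 190.9 m/day.
Cross-sectional area A = 913 × 16.9 = 15430 m².
Hydraulic gradient i = (220.67 − 204.94) / 2450 = 15.73 / 2450 = 0.006420.
Darcy's law: Q = K · A · i = 190.9 × 15430 × 0.006420 = 18916 m³/day.

18900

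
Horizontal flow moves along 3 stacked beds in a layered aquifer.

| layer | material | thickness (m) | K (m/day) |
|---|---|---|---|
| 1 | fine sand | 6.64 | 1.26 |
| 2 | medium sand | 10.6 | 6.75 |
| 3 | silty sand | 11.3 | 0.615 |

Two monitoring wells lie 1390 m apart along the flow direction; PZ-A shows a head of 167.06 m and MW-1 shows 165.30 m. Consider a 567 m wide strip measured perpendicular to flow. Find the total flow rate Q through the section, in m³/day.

62.4

Flow is parallel to layering, so each bed carries its own Darcy discharge and the transmissivities add.
Σ(K_i·b_i) = 1.26×6.64 + 6.75×10.6 + 0.615×11.3 = 86.87 m²/day.
Hydraulic gradient i = (167.06 − 165.30) / 1390 = 1.76 / 1390 = 0.001266.
Q = Σ(K_i·b_i) · W · i = 86.87 × 567 × 0.001266 = 62.36 m³/day.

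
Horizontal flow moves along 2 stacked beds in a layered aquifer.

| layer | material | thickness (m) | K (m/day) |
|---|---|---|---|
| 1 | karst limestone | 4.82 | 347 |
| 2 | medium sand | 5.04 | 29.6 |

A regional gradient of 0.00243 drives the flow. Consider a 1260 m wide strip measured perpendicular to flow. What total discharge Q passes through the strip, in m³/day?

Flow is parallel to layering, so each bed carries its own Darcy discharge and the transmissivities add.
Σ(K_i·b_i) = 347×4.82 + 29.6×5.04 = 1822 m²/day.
Hydraulic gradient i = 0.00243.
Q = Σ(K_i·b_i) · W · i = 1822 × 1260 × 0.002430 = 5578 m³/day.

5580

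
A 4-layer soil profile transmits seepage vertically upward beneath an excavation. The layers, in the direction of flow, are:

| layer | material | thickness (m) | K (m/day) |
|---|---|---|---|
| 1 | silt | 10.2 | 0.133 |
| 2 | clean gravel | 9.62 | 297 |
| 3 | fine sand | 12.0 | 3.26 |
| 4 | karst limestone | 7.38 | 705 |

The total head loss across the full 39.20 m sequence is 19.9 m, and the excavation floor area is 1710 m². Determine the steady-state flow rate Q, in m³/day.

423

Flow is perpendicular to layering, so the layers act in series and the equivalent K is the thickness-weighted harmonic mean.
Total thickness L = 10.2 + 9.62 + 12.0 + 7.38 = 39.20 m.
Σ(b_i/K_i) = 10.2/0.133 + 9.62/297 + 12.0/3.26 + 7.38/705 = 80.42 d.
K_eq = L / Σ(b_i/K_i) = 39.20 / 80.42 = 0.4875 m/day.
Q = K_eq · A · (Δh/L) = 0.4875 × 1710 × (19.9/39.20) = 423.2 m³/day.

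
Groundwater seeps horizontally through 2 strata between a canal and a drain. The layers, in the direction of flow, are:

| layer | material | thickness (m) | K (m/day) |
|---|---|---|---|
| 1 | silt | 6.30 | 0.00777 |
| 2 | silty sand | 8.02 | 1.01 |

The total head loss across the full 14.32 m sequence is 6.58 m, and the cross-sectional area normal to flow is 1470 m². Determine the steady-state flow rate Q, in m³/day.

Flow is perpendicular to layering, so the layers act in series and the equivalent K is the thickness-weighted harmonic mean.
Total thickness L = 6.30 + 8.02 = 14.32 m.
Σ(b_i/K_i) = 6.30/0.00777 + 8.02/1.01 = 818.8 d.
K_eq = L / Σ(b_i/K_i) = 14.32 / 818.8 = 0.01749 m/day.
Q = K_eq · A · (Δh/L) = 0.01749 × 1470 × (6.58/14.32) = 11.81 m³/day.

11.8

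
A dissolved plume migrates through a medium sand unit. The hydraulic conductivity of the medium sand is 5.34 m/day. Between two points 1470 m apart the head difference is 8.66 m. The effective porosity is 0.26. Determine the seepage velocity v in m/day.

0.121

Hydraulic gradient i = Δh / L = 8.66 / 1470 = 0.005891.
Darcy flux q = K · i = 5.340 × 0.005891 = 0.03146 m/day.
Seepage velocity v = q / n_e = 0.03146 / 0.26 = 0.1210 m/day.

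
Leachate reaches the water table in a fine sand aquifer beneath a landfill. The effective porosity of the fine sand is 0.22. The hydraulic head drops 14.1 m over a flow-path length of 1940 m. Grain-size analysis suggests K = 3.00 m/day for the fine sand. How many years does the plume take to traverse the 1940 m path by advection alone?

53.6

Hydraulic gradient i = Δh / L = 14.1 / 1940 = 0.007268.
Darcy flux q = K · i = 3.000 × 0.007268 = 0.02180 m/day.
Seepage velocity v = q / n_e = 0.02180 / 0.22 = 0.09911 m/day.
Travel time t = L / v = 1940 / 0.09911 = 19574 days = 53.59 years.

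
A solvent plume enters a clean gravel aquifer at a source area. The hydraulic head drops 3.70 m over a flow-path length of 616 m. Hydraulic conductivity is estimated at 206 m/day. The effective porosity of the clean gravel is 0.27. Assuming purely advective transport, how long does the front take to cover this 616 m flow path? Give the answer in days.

134

Hydraulic gradient i = Δh / L = 3.70 / 616 = 0.006006.
Darcy flux q = K · i = 206.0 × 0.006006 = 1.237 m/day.
Seepage velocity v = q / n_e = 1.237 / 0.27 = 4.583 m/day.
Travel time t = L / v = 616 / 4.583 = 134.4 days.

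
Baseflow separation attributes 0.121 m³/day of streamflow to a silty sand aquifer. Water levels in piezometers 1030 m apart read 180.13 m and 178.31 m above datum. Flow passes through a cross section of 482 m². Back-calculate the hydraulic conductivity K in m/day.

Hydraulic gradient i = (180.13 − 178.31) / 1030 = 1.82 / 1030 = 0.001767.
From Q = K·A·i, K = Q / (A·i) = 0.121 / (482.0 × 0.001767) = 0.1421 m/day.

0.142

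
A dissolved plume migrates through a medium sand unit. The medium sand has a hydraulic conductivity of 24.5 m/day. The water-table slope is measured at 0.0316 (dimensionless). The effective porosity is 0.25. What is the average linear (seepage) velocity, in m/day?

Hydraulic gradient i = 0.0316.
Darcy flux q = K · i = 24.50 × 0.03160 = 0.7742 m/day.
Seepage velocity v = q / n_e = 0.7742 / 0.25 = 3.097 m/day.

3.10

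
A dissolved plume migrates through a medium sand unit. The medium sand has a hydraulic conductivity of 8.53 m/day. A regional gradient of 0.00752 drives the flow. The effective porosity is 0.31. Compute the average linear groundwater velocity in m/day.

Hydraulic gradient i = 0.00752.
Darcy flux q = K · i = 8.530 × 0.007520 = 0.06415 m/day.
Seepage velocity v = q / n_e = 0.06415 / 0.31 = 0.2069 m/day.

0.207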